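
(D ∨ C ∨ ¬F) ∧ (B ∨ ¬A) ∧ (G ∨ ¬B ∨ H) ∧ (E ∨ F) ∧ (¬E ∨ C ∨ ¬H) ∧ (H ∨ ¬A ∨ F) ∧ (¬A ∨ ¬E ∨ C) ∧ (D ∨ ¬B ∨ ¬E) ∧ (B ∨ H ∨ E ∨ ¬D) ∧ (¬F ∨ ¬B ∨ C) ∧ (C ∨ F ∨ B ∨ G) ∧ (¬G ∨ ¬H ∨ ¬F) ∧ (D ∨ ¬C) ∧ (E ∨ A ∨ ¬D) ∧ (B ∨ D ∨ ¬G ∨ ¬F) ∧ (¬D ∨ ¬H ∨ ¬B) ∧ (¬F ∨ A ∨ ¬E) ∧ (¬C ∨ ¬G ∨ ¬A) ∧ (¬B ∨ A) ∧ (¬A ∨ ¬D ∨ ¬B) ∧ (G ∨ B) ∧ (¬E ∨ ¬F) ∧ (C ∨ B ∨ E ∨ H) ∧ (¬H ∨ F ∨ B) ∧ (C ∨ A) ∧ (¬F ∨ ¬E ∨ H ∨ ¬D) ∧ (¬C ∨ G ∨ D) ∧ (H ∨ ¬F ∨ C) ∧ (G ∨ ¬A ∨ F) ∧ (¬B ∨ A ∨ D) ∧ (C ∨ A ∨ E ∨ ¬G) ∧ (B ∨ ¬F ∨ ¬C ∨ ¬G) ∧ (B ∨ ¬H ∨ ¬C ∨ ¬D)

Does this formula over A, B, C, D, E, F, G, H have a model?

Satisfiable

Try B = False.
(¬A) alone gives A = False.
(G) alone gives G = True.
(C) alone gives C = True.
(D) alone gives D = True.
(E) alone gives E = True.
(¬F) alone gives F = False.
(¬H) alone gives H = False.
This assignment satisfies each clause.
A satisfying assignment: A=False; B=False; C=True; D=True; E=True; F=False; G=True; H=False.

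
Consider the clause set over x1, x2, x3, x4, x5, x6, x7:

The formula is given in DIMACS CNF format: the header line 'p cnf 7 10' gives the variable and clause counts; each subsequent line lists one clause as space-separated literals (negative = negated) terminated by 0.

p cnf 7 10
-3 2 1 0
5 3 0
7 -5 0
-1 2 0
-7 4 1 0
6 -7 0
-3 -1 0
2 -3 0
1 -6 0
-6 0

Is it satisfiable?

Satisfiable

From the singleton clause (¬x6), x6 = False.
From the singleton clause (¬x7), x7 = False.
From the singleton clause (¬x5), x5 = False.
From the singleton clause (x3), x3 = True.
From the singleton clause (¬x1), x1 = False.
From the singleton clause (x2), x2 = True.
No clause remains; x4 is free.
A satisfying assignment: x1=False,  x2=True,  x3=True,  x4=False,  x5=False,  x6=False,  x7=False.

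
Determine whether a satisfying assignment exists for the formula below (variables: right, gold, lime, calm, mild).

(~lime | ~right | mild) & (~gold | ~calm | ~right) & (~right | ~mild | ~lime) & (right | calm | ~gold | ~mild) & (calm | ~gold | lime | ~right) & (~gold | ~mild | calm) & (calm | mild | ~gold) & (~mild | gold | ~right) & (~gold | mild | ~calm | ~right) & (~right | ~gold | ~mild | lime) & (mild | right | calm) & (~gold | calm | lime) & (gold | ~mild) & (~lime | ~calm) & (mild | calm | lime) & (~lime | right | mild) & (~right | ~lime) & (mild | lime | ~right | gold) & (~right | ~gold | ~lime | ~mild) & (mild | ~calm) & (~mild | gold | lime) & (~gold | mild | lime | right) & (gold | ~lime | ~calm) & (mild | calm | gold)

Satisfiable

Branch on gold: set gold = 1.
Branch on calm: set calm = 1.
The clause (~right) is unit, so right = 0.
The clause (~lime) is unit, so lime = 0.
The clause (mild) is unit, so mild = 1.
This assignment satisfies each clause.
A satisfying assignment: right ↦ 0, gold ↦ 1, lime ↦ 0, calm ↦ 1, mild ↦ 1.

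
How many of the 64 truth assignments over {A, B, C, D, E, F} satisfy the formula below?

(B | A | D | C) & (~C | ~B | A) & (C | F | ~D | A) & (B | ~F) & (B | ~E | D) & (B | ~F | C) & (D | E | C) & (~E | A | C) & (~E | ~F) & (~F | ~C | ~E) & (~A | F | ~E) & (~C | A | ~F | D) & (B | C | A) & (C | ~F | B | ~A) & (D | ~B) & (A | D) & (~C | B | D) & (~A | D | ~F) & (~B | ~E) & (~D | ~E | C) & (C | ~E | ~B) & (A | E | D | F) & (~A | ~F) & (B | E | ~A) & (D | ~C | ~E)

5

There are 2^6 = 64 truth assignments over (A, B, C, D, E, F).
Split on B. With B = 1, the clauses containing B are satisfied and ~B drops from the rest; 3 of the 2^5 = 32 assignments to the other variables satisfy what remains.
With B = 0, by the same count on the reduced clause set, 2 assignments work.
Total: 3 + 2 = 5.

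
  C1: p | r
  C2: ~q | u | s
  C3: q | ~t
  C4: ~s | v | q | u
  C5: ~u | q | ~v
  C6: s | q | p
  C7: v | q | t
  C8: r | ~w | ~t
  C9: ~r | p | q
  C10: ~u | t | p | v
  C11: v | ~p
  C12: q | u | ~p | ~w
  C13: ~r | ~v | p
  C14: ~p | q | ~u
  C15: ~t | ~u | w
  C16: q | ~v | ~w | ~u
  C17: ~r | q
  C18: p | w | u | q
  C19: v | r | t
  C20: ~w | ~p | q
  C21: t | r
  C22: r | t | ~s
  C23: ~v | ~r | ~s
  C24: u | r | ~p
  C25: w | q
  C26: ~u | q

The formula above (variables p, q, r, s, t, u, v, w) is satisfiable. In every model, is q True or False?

True

Suppose q = 0.
(~t) alone gives t = 0.
(v) alone gives v = 1.
(~u) alone gives u = 0.
(~r) alone gives r = 0.
Now (r) is unsatisfied and unit — conflict.
So every satisfying assignment has q = True.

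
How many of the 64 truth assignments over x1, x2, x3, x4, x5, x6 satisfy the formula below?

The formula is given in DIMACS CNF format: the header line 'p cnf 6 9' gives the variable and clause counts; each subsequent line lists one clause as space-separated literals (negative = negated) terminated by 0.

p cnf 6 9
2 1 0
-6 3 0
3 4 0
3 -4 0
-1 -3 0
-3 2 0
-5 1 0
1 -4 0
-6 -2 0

1

There are 2^6 = 64 truth assignments over (x1, x2, x3, x4, x5, x6).
Split on x4. With x4 = True, the clauses containing x4 are satisfied and ¬x4 drops from the rest; 0 of the 2^5 = 32 assignments to the other variables satisfy what remains.
With x4 = False, by the same count on the reduced clause set, 1 assignment works.
Total: 0 + 1 = 1.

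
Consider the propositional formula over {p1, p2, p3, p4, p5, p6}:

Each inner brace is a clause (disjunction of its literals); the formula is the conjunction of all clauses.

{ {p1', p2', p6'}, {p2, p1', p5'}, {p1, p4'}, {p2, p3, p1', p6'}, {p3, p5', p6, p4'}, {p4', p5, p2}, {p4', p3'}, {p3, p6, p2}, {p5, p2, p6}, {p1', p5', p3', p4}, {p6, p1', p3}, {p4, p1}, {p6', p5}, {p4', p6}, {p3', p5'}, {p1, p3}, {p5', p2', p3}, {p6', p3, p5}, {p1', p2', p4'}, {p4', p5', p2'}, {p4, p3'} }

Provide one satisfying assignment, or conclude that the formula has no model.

UNSATISFIABLE

Try p1 = 1.
Try p2 = 0.
Unit clause (p5') forces p5 = 0.
Unit clause (p4') forces p4 = 0.
Unit clause (p6) forces p6 = 1.
Now (p6') is unsatisfied and unit — conflict.
Undo p2 and try p2 = 1.
Unit clause (p6') forces p6 = 0.
Unit clause (p3) forces p3 = 1.
Unit clause (p4') forces p4 = 0.
Now (p4) is unsatisfied and unit — conflict.
Both values of p2 lead to a conflict.
Undo p1 and try p1 = 0.
Unit clause (p4') forces p4 = 0.
Now (p4) is unsatisfied and unit — conflict.
Both values of p1 lead to a conflict.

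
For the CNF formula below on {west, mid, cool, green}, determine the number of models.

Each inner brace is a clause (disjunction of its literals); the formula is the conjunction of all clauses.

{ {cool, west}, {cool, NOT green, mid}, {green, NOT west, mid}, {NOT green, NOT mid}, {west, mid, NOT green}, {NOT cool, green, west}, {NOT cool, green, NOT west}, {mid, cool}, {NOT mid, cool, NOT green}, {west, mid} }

There are 2^4 = 16 truth assignments over (west, mid, cool, green).
Check each against the 10 clauses (columns in the order west, mid, cool, green):
  F F F F  ✗ fails (cool OR west)
  F F F T  ✗ fails (cool OR west)
  F F T F  ✗ fails (NOT cool OR green OR west)
  F F T T  ✗ fails (west OR mid OR NOT green)
  F T F F  ✗ fails (cool OR west)
  F T F T  ✗ fails (cool OR west)
  F T T F  ✗ fails (NOT cool OR green OR west)
  F T T T  ✗ fails (NOT green OR NOT mid)
  T F F F  ✗ fails (green OR NOT west OR mid)
  T F F T  ✗ fails (cool OR NOT green OR mid)
  T F T F  ✗ fails (green OR NOT west OR mid)
  T F T T  ✓ satisfies all
  T T F F  ✓ satisfies all
  T T F T  ✗ fails (NOT green OR NOT mid)
  T T T F  ✗ fails (NOT cool OR green OR NOT west)
  T T T T  ✗ fails (NOT green OR NOT mid)
2 of the 16 rows are models.

2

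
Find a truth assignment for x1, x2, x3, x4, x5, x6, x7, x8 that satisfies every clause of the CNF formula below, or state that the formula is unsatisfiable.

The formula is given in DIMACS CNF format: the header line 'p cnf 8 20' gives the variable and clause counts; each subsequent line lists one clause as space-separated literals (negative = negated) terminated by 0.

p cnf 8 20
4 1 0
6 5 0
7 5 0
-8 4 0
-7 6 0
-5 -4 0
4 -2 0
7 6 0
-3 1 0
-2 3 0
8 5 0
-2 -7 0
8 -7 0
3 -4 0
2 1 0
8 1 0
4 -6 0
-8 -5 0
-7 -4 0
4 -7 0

Suppose x4 = True.
Unit clause (¬x5) forces x5 = False.
Unit clause (x6) forces x6 = True.
Unit clause (x7) forces x7 = True.
That conflicts with the unit clause (¬x7).
Undo x4 and try x4 = False.
Unit clause (x1) forces x1 = True.
Unit clause (¬x8) forces x8 = False.
Unit clause (¬x2) forces x2 = False.
Unit clause (x5) forces x5 = True.
Unit clause (¬x7) forces x7 = False.
Unit clause (x6) forces x6 = True.
That conflicts with the unit clause (¬x6).
Either choice for x4 ends in contradiction.

UNSATISFIABLE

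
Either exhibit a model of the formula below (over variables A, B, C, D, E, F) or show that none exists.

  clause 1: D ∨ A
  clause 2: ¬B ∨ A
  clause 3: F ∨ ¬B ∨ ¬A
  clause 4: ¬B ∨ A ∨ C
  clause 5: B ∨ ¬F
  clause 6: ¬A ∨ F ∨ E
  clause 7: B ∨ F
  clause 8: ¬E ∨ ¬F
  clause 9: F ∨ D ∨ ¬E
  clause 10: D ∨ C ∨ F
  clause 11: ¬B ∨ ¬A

UNSATISFIABLE

Suppose D = True.
Suppose B = False.
The clause (¬F) is unit, so F = False.
Now (F) is unsatisfied and unit — conflict.
Undo B and try B = True.
The clause (A) is unit, so A = True.
Now (¬A) is unsatisfied and unit — conflict.
Neither B = True nor B = False works.
Undo D and try D = False.
The clause (A) is unit, so A = True.
The clause (¬B) is unit, so B = False.
The clause (¬F) is unit, so F = False.
Now (F) is unsatisfied and unit — conflict.
Neither D = True nor D = False works.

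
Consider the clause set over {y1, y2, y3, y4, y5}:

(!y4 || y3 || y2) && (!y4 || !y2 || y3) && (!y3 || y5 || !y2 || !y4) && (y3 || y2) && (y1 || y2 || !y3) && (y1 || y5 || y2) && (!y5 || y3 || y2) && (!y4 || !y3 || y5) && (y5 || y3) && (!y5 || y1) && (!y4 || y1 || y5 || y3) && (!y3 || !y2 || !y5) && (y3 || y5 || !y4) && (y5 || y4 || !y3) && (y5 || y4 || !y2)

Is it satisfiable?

Case y3 = true:
Case y1 = true:
Case y4 = false:
(y5) alone gives y5 = true.
(!y2) alone gives y2 = false.
This assignment satisfies each clause.
A satisfying assignment: y1 ↦ true; y2 ↦ false; y3 ↦ true; y4 ↦ false; y5 ↦ true.

Yes, satisfiable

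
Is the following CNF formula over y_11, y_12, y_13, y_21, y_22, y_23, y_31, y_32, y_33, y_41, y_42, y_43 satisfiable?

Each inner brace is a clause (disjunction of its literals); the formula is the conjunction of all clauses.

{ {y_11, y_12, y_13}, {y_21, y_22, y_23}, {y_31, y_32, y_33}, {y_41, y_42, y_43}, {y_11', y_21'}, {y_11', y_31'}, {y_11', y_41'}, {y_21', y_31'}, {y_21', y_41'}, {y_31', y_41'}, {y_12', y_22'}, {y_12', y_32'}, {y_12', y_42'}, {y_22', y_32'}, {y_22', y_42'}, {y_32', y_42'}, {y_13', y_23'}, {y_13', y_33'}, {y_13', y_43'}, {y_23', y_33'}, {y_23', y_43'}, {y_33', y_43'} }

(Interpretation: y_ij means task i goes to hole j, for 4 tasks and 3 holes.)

No, unsatisfiable

Suppose y_11 = 0.
Suppose y_12 = 1.
From the singleton clause (y_22'), y_22 = 0.
From the singleton clause (y_32'), y_32 = 0.
From the singleton clause (y_42'), y_42 = 0.
Suppose y_21 = 1.
From the singleton clause (y_31'), y_31 = 0.
From the singleton clause (y_33), y_33 = 1.
From the singleton clause (y_41'), y_41 = 0.
From the singleton clause (y_43), y_43 = 1.
Now (y_43') is unsatisfied and unit — conflict.
Backtrack on y_21: now try y_21 = 0.
From the singleton clause (y_23), y_23 = 1.
From the singleton clause (y_13'), y_13 = 0.
From the singleton clause (y_33'), y_33 = 0.
From the singleton clause (y_31), y_31 = 1.
From the singleton clause (y_41'), y_41 = 0.
From the singleton clause (y_43), y_43 = 1.
Now (y_43') is unsatisfied and unit — conflict.
Neither y_21 = 1 nor y_21 = 0 works.
Backtrack on y_12: now try y_12 = 0.
From the singleton clause (y_13), y_13 = 1.
From the singleton clause (y_23'), y_23 = 0.
From the singleton clause (y_33'), y_33 = 0.
From the singleton clause (y_43'), y_43 = 0.
Suppose y_21 = 1.
From the singleton clause (y_31'), y_31 = 0.
From the singleton clause (y_32), y_32 = 1.
From the singleton clause (y_41'), y_41 = 0.
From the singleton clause (y_42), y_42 = 1.
Now (y_42') is unsatisfied and unit — conflict.
Backtrack on y_21: now try y_21 = 0.
From the singleton clause (y_22), y_22 = 1.
From the singleton clause (y_32'), y_32 = 0.
From the singleton clause (y_31), y_31 = 1.
From the singleton clause (y_41'), y_41 = 0.
From the singleton clause (y_42), y_42 = 1.
Now (y_42') is unsatisfied and unit — conflict.
Neither y_21 = 1 nor y_21 = 0 works.
Neither y_12 = 1 nor y_12 = 0 works.
Backtrack on y_11: now try y_11 = 1.
From the singleton clause (y_21'), y_21 = 0.
From the singleton clause (y_31'), y_31 = 0.
From the singleton clause (y_41'), y_41 = 0.
Suppose y_22 = 1.
From the singleton clause (y_12'), y_12 = 0.
From the singleton clause (y_32'), y_32 = 0.
From the singleton clause (y_33), y_33 = 1.
From the singleton clause (y_42'), y_42 = 0.
From the singleton clause (y_43), y_43 = 1.
Now (y_43') is unsatisfied and unit — conflict.
Backtrack on y_22: now try y_22 = 0.
From the singleton clause (y_23), y_23 = 1.
From the singleton clause (y_13'), y_13 = 0.
From the singleton clause (y_33'), y_33 = 0.
From the singleton clause (y_32), y_32 = 1.
From the singleton clause (y_12'), y_12 = 0.
From the singleton clause (y_42'), y_42 = 0.
From the singleton clause (y_43), y_43 = 1.
Now (y_43') is unsatisfied and unit — conflict.
Neither y_22 = 1 nor y_22 = 0 works.
Neither y_11 = 1 nor y_11 = 0 works.
No assignment satisfies every clause.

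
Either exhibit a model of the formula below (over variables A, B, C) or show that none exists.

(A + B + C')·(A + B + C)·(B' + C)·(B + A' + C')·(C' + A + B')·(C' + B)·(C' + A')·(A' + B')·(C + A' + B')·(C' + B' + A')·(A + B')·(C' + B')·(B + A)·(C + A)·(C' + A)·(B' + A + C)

A: 1; B: 0; C: 0

Try B = 0.
From the singleton clause (C'), C = 0.
From the singleton clause (A), A = 1.
This assignment satisfies each clause.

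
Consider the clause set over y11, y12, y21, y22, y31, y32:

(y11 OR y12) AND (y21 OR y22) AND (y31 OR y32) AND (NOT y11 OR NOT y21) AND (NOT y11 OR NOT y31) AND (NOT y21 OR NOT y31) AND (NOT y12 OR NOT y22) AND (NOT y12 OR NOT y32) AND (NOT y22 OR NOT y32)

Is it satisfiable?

Case y11 = true:
From the singleton clause (NOT y21), y21 = false.
From the singleton clause (y22), y22 = true.
From the singleton clause (NOT y31), y31 = false.
From the singleton clause (y32), y32 = true.
But (NOT y32) is also a unit clause — contradiction.
Undo y11 and try y11 = false.
From the singleton clause (y12), y12 = true.
From the singleton clause (NOT y22), y22 = false.
From the singleton clause (y21), y21 = true.
From the singleton clause (NOT y31), y31 = false.
From the singleton clause (y32), y32 = true.
But (NOT y32) is also a unit clause — contradiction.
Both values of y11 lead to a conflict.
No assignment satisfies every clause.

Unsatisfiable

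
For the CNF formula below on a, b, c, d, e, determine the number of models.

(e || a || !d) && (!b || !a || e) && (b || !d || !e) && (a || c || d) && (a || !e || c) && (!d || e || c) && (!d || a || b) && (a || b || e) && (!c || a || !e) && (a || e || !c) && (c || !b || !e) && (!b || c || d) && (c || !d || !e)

There are 2^5 = 32 truth assignments over (a, b, c, d, e).
Split on b. With b = true, the clauses containing b are satisfied and !b drops from the rest; 2 of the 2^4 = 16 assignments to the other variables satisfy what remains.
With b = false, by the same count on the reduced clause set, 5 assignments work.
Total: 2 + 5 = 7.

7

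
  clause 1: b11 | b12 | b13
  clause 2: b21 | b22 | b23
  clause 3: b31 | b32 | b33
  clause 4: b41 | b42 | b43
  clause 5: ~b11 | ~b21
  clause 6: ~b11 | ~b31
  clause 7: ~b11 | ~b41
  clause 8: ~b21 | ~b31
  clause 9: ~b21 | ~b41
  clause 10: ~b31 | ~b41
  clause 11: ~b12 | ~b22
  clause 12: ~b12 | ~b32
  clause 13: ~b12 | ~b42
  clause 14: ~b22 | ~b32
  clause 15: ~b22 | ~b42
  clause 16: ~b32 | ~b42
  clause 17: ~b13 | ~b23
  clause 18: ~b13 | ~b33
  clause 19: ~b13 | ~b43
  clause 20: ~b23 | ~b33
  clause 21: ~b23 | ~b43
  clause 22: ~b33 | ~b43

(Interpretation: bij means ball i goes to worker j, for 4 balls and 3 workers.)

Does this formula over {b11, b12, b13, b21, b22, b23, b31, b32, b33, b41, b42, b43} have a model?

Try b11 = 0.
Try b12 = 1.
The clause (~b22) is unit, so b22 = 0.
The clause (~b32) is unit, so b32 = 0.
The clause (~b42) is unit, so b42 = 0.
Try b21 = 1.
The clause (~b31) is unit, so b31 = 0.
The clause (b33) is unit, so b33 = 1.
The clause (~b41) is unit, so b41 = 0.
The clause (b43) is unit, so b43 = 1.
That conflicts with the unit clause (~b43).
So b21 must be the other value — set b21 = 0.
The clause (b23) is unit, so b23 = 1.
The clause (~b13) is unit, so b13 = 0.
The clause (~b33) is unit, so b33 = 0.
The clause (b31) is unit, so b31 = 1.
The clause (~b41) is unit, so b41 = 0.
The clause (b43) is unit, so b43 = 1.
That conflicts with the unit clause (~b43).
Neither b21 = 1 nor b21 = 0 works.
So b12 must be the other value — set b12 = 0.
The clause (b13) is unit, so b13 = 1.
The clause (~b23) is unit, so b23 = 0.
The clause (~b33) is unit, so b33 = 0.
The clause (~b43) is unit, so b43 = 0.
Try b21 = 1.
The clause (~b31) is unit, so b31 = 0.
The clause (b32) is unit, so b32 = 1.
The clause (~b41) is unit, so b41 = 0.
The clause (b42) is unit, so b42 = 1.
That conflicts with the unit clause (~b42).
So b21 must be the other value — set b21 = 0.
The clause (b22) is unit, so b22 = 1.
The clause (~b32) is unit, so b32 = 0.
The clause (b31) is unit, so b31 = 1.
The clause (~b41) is unit, so b41 = 0.
The clause (b42) is unit, so b42 = 1.
That conflicts with the unit clause (~b42).
Neither b21 = 1 nor b21 = 0 works.
Neither b12 = 1 nor b12 = 0 works.
So b11 must be the other value — set b11 = 1.
The clause (~b21) is unit, so b21 = 0.
The clause (~b31) is unit, so b31 = 0.
The clause (~b41) is unit, so b41 = 0.
Try b22 = 1.
The clause (~b12) is unit, so b12 = 0.
The clause (~b32) is unit, so b32 = 0.
The clause (b33) is unit, so b33 = 1.
The clause (~b42) is unit, so b42 = 0.
The clause (b43) is unit, so b43 = 1.
That conflicts with the unit clause (~b43).
So b22 must be the other value — set b22 = 0.
The clause (b23) is unit, so b23 = 1.
The clause (~b13) is unit, so b13 = 0.
The clause (~b33) is unit, so b33 = 0.
The clause (b32) is unit, so b32 = 1.
The clause (~b12) is unit, so b12 = 0.
The clause (~b42) is unit, so b42 = 0.
The clause (b43) is unit, so b43 = 1.
That conflicts with the unit clause (~b43).
Neither b22 = 1 nor b22 = 0 works.
Neither b11 = 1 nor b11 = 0 works.
No assignment satisfies every clause.

Unsatisfiable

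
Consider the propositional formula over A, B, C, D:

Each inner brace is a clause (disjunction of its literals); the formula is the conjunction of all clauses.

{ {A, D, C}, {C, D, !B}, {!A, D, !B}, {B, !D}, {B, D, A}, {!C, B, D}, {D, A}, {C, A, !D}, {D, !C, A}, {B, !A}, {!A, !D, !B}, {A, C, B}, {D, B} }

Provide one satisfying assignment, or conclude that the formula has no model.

Suppose B = true.
Suppose C = true.
Suppose A = false.
From the singleton clause (D), D = true.
Every clause now holds.

A=false,  B=true,  C=true,  D=true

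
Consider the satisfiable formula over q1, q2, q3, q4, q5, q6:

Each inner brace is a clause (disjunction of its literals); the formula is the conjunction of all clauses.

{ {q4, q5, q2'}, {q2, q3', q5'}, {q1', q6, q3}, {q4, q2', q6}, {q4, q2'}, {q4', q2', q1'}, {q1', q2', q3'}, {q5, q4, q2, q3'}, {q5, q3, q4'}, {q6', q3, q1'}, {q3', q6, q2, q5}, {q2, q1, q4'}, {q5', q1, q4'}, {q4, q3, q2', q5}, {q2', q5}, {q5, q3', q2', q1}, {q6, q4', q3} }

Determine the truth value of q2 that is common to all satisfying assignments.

False

Suppose q2 = 1.
Unit clause (q4) forces q4 = 1.
Unit clause (q1') forces q1 = 0.
Unit clause (q5') forces q5 = 0.
Now (q5) is unsatisfied and unit — conflict.
So every satisfying assignment has q2 = False.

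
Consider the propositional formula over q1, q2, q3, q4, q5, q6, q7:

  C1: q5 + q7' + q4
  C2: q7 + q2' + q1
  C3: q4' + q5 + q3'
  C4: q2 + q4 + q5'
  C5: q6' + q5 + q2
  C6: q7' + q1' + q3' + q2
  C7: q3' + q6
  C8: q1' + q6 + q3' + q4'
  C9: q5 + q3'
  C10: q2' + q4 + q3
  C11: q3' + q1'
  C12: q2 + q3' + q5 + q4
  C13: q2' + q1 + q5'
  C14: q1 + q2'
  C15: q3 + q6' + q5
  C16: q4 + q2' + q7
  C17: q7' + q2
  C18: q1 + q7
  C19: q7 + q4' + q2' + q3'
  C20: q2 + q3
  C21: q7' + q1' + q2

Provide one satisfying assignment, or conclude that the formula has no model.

Try q3 = 0.
From the singleton clause (q2), q2 = 1.
From the singleton clause (q4), q4 = 1.
From the singleton clause (q1), q1 = 1.
Try q6 = 0.
All clauses hold; q5, q7 can take either value.

q1: 1,  q2: 1,  q3: 0,  q4: 1,  q5: 0,  q6: 0,  q7: 1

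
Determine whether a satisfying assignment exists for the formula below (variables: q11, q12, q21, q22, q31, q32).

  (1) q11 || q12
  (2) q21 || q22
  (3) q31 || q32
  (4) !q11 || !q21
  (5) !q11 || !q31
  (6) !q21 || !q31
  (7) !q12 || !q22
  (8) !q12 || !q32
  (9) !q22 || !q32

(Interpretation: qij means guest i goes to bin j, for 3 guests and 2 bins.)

Unsatisfiable

Suppose q11 = true.
From the singleton clause (!q21), q21 = false.
From the singleton clause (q22), q22 = true.
From the singleton clause (!q31), q31 = false.
From the singleton clause (q32), q32 = true.
But (!q32) is also a unit clause — contradiction.
That branch fails; take q11 = false instead.
From the singleton clause (q12), q12 = true.
From the singleton clause (!q22), q22 = false.
From the singleton clause (q21), q21 = true.
From the singleton clause (!q31), q31 = false.
From the singleton clause (q32), q32 = true.
But (!q32) is also a unit clause — contradiction.
Either choice for q11 ends in contradiction.
No assignment satisfies every clause.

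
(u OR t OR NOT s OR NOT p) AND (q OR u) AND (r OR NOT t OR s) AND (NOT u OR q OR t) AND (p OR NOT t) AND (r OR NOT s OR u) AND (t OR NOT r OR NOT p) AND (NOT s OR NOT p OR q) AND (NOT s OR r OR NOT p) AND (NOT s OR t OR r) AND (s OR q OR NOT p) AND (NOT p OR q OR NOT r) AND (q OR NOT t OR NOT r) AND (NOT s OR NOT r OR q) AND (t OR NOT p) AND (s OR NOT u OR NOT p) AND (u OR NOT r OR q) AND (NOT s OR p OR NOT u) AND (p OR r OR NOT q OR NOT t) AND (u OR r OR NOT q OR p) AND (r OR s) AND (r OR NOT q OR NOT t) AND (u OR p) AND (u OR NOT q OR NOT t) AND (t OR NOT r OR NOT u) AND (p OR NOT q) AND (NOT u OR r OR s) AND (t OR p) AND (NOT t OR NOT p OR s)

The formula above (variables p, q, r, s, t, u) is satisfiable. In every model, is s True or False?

True

Suppose s = false.
Unit clause (r) forces r = true.
Suppose q = true.
Unit clause (p) forces p = true.
Unit clause (t) forces t = true.
That conflicts with the unit clause (NOT t).
Backtrack on q: now try q = false.
Unit clause (u) forces u = true.
Unit clause (t) forces t = true.
That conflicts with the unit clause (NOT t).
Either choice for q ends in contradiction.
So every satisfying assignment has s = True.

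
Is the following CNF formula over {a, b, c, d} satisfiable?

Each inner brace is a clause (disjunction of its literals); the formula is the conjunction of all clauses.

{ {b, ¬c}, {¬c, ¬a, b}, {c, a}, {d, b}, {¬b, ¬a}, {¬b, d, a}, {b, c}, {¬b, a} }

No

Branch on b: set b = True.
Unit clause (¬a) forces a = False.
But (a) is also a unit clause — contradiction.
That branch fails; take b = False instead.
Unit clause (¬c) forces c = False.
But (c) is also a unit clause — contradiction.
Either choice for b ends in contradiction.
No assignment satisfies every clause.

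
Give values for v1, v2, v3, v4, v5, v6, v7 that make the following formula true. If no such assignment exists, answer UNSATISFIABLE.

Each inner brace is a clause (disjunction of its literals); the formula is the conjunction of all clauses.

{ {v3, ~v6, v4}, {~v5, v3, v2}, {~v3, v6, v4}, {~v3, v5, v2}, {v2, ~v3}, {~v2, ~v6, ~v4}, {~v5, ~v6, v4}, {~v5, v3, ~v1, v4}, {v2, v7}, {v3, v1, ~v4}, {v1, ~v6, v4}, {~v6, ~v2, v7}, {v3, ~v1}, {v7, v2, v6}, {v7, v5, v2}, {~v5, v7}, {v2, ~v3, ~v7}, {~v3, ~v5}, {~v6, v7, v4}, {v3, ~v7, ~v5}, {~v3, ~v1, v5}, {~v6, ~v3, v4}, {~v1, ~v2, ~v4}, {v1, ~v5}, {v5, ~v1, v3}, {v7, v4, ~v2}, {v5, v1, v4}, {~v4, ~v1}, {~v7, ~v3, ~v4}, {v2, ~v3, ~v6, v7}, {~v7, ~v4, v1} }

Branch on v2: set v2 = 1.
Branch on v6: set v6 = 0.
Branch on v3: set v3 = 1.
From the singleton clause (v4), v4 = 1.
From the singleton clause (~v5), v5 = 0.
From the singleton clause (~v1), v1 = 0.
From the singleton clause (~v7), v7 = 0.
All clauses are satisfied.

v1: 0, v2: 1, v3: 1, v4: 1, v5: 0, v6: 0, v7: 0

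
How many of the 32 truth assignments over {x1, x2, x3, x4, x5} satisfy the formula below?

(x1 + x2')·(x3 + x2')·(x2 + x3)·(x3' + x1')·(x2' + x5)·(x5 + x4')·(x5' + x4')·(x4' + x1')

There are 2^5 = 32 truth assignments over (x1, x2, x3, x4, x5).
Split on x1. With x1 = 1, the clauses containing x1 are satisfied and x1' drops from the rest; 0 of the 2^4 = 16 assignments to the other variables satisfy what remains.
With x1 = 0, by the same count on the reduced clause set, 2 assignments work.
(One model: x1=F, x2=F, x3=T, x4=F, x5=F.)
Total: 0 + 2 = 2.

2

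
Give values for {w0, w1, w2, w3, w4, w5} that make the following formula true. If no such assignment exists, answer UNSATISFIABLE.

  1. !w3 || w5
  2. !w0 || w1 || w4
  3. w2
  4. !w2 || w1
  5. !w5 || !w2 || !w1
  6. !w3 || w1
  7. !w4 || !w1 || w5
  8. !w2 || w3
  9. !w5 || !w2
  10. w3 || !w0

UNSATISFIABLE

The clause (w2) is unit, so w2 = true.
The clause (w1) is unit, so w1 = true.
The clause (!w5) is unit, so w5 = false.
The clause (!w3) is unit, so w3 = false.
But (w3) is also a unit clause — contradiction.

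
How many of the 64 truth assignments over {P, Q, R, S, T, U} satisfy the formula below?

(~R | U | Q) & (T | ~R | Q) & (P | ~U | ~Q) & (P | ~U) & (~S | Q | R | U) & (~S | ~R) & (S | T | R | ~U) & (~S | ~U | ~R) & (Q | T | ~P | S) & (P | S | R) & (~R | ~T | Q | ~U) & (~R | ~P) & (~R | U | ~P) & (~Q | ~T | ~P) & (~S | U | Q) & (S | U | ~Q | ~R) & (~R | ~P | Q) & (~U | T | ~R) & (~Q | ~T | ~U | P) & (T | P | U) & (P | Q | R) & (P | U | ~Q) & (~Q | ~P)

There are 2^6 = 64 truth assignments over (P, Q, R, S, T, U).
Split on T. With T = 1, the clauses containing T are satisfied and ~T drops from the rest; 3 of the 2^5 = 32 assignments to the other variables satisfy what remains.
With T = 0, by the same count on the reduced clause set, 1 assignment works.
(One model: P=T, Q=F, R=F, S=F, T=T, U=F.)
Total: 3 + 1 = 4.

4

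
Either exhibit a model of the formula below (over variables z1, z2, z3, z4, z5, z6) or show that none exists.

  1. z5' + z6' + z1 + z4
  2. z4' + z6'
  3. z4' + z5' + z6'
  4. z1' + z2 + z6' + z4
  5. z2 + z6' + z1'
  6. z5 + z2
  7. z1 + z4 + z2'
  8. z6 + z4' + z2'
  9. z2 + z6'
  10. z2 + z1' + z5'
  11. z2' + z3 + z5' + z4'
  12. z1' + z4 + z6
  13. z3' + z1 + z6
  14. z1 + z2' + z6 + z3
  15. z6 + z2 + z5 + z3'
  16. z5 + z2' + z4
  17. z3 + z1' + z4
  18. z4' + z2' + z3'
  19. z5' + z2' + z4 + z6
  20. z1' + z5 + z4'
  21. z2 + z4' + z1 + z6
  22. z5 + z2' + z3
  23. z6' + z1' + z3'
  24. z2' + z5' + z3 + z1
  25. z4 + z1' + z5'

z1 ↦ 0; z2 ↦ 0; z3 ↦ 0; z4 ↦ 0; z5 ↦ 1; z6 ↦ 0

Branch on z4: set z4 = 0.
Branch on z5: set z5 = 1.
Unit clause (z1') forces z1 = 0.
Unit clause (z6') forces z6 = 0.
Unit clause (z2') forces z2 = 0.
Unit clause (z3') forces z3 = 0.
All clauses are satisfied.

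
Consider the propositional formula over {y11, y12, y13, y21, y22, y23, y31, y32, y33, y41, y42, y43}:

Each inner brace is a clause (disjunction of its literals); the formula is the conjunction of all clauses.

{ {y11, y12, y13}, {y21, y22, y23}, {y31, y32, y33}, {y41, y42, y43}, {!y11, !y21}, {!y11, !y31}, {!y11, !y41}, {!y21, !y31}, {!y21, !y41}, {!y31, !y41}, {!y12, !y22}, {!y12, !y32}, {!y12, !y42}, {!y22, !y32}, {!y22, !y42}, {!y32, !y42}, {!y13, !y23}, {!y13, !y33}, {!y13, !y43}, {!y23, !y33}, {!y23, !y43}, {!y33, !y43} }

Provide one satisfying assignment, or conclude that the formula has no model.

UNSATISFIABLE

Case y11 = false:
Case y12 = true:
From the singleton clause (!y22), y22 = false.
From the singleton clause (!y32), y32 = false.
From the singleton clause (!y42), y42 = false.
Case y21 = true:
From the singleton clause (!y31), y31 = false.
From the singleton clause (y33), y33 = true.
From the singleton clause (!y41), y41 = false.
From the singleton clause (y43), y43 = true.
But (!y43) is also a unit clause — contradiction.
That branch fails; take y21 = false instead.
From the singleton clause (y23), y23 = true.
From the singleton clause (!y13), y13 = false.
From the singleton clause (!y33), y33 = false.
From the singleton clause (y31), y31 = true.
From the singleton clause (!y41), y41 = false.
From the singleton clause (y43), y43 = true.
But (!y43) is also a unit clause — contradiction.
Both values of y21 lead to a conflict.
That branch fails; take y12 = false instead.
From the singleton clause (y13), y13 = true.
From the singleton clause (!y23), y23 = false.
From the singleton clause (!y33), y33 = false.
From the singleton clause (!y43), y43 = false.
Case y21 = true:
From the singleton clause (!y31), y31 = false.
From the singleton clause (y32), y32 = true.
From the singleton clause (!y41), y41 = false.
From the singleton clause (y42), y42 = true.
But (!y42) is also a unit clause — contradiction.
That branch fails; take y21 = false instead.
From the singleton clause (y22), y22 = true.
From the singleton clause (!y32), y32 = false.
From the singleton clause (y31), y31 = true.
From the singleton clause (!y41), y41 = false.
From the singleton clause (y42), y42 = true.
But (!y42) is also a unit clause — contradiction.
Both values of y21 lead to a conflict.
Both values of y12 lead to a conflict.
That branch fails; take y11 = true instead.
From the singleton clause (!y21), y21 = false.
From the singleton clause (!y31), y31 = false.
From the singleton clause (!y41), y41 = false.
Case y22 = true:
From the singleton clause (!y12), y12 = false.
From the singleton clause (!y32), y32 = false.
From the singleton clause (y33), y33 = true.
From the singleton clause (!y42), y42 = false.
From the singleton clause (y43), y43 = true.
But (!y43) is also a unit clause — contradiction.
That branch fails; take y22 = false instead.
From the singleton clause (y23), y23 = true.
From the singleton clause (!y13), y13 = false.
From the singleton clause (!y33), y33 = false.
From the singleton clause (y32), y32 = true.
From the singleton clause (!y12), y12 = false.
From the singleton clause (!y42), y42 = false.
From the singleton clause (y43), y43 = true.
But (!y43) is also a unit clause — contradiction.
Both values of y22 lead to a conflict.
Both values of y11 lead to a conflict.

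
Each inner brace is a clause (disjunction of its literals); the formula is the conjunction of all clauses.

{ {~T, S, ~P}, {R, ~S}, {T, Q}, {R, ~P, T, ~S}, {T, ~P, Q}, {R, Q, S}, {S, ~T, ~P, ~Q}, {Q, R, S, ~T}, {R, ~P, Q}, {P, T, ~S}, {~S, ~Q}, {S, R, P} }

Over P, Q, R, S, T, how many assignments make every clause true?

7

There are 2^5 = 32 truth assignments over (P, Q, R, S, T).
Split on S. With S = 1, the clauses containing S are satisfied and ~S drops from the rest; 2 of the 2^4 = 16 assignments to the other variables satisfy what remains.
With S = 0, by the same count on the reduced clause set, 5 assignments work.
(One model: P=F, Q=F, R=T, S=F, T=T.)
Total: 2 + 5 = 7.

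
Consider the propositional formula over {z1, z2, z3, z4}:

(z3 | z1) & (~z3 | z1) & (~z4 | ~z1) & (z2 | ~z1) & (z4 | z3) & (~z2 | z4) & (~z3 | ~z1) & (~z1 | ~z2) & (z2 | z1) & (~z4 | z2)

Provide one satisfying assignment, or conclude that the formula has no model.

UNSATISFIABLE

Suppose z3 = 1.
From the singleton clause (z1), z1 = 1.
That conflicts with the unit clause (~z1).
That branch fails; take z3 = 0 instead.
From the singleton clause (z1), z1 = 1.
From the singleton clause (~z4), z4 = 0.
That conflicts with the unit clause (z4).
Both values of z3 lead to a conflict.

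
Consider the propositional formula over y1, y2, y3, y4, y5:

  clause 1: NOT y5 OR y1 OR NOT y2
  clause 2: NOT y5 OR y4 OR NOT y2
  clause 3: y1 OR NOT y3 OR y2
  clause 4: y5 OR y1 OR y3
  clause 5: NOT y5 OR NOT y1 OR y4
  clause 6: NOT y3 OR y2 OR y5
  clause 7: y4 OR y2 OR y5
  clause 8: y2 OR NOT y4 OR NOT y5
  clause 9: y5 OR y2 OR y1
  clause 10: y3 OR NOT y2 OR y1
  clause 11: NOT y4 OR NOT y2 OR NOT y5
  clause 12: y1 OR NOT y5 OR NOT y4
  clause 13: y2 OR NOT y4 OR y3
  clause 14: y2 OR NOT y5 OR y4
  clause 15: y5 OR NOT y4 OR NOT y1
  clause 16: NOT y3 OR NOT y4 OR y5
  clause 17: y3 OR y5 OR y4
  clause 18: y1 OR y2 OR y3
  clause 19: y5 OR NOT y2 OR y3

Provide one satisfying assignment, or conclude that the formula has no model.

Suppose y5 = false.
Suppose y1 = false.
Unit clause (y3) forces y3 = true.
Unit clause (y2) forces y2 = true.
Unit clause (NOT y4) forces y4 = false.
This assignment satisfies each clause.

y1: false; y2: true; y3: true; y4: false; y5: false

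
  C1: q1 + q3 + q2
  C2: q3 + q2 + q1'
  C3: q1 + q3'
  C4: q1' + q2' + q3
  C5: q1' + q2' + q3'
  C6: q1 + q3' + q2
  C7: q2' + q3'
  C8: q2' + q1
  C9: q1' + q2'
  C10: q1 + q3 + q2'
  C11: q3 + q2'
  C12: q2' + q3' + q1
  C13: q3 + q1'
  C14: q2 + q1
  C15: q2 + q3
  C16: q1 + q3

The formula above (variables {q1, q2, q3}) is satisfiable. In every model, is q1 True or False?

Suppose q1 = 0.
The clause (q3') is unit, so q3 = 0.
That conflicts with the unit clause (q3).
So every satisfying assignment has q1 = True.

True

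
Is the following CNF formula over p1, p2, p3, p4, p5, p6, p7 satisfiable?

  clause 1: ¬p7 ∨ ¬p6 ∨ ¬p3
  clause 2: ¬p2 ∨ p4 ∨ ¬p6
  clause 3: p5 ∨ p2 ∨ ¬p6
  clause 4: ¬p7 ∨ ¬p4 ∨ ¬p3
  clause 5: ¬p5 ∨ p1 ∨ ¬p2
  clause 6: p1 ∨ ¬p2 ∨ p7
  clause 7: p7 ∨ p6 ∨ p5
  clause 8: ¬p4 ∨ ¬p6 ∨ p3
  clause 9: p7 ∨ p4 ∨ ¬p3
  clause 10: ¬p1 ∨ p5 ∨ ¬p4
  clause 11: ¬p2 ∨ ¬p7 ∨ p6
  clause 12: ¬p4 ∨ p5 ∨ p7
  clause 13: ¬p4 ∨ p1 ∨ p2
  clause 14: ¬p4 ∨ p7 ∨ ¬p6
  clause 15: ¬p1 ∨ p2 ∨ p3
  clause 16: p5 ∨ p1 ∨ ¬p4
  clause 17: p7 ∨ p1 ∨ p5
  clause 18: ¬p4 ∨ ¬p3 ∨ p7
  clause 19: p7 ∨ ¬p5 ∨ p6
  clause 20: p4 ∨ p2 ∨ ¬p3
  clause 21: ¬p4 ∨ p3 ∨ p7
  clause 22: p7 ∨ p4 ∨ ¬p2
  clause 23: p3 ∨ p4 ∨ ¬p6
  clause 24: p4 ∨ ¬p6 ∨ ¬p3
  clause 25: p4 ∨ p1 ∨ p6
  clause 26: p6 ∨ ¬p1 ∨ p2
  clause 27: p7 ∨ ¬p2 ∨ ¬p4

Case p7 = False:
Case p1 = True:
Case p6 = True:
From the singleton clause (¬p4), p4 = False.
From the singleton clause (¬p2), p2 = False.
From the singleton clause (p5), p5 = True.
From the singleton clause (¬p3), p3 = False.
Now (p3) is unsatisfied and unit — conflict.
So p6 must be the other value — set p6 = False.
From the singleton clause (p5), p5 = True.
Now (¬p5) is unsatisfied and unit — conflict.
Either choice for p6 ends in contradiction.
So p1 must be the other value — set p1 = False.
From the singleton clause (¬p2), p2 = False.
From the singleton clause (¬p4), p4 = False.
From the singleton clause (¬p3), p3 = False.
From the singleton clause (p5), p5 = True.
From the singleton clause (p6), p6 = True.
Now (¬p6) is unsatisfied and unit — conflict.
Either choice for p1 ends in contradiction.
So p7 must be the other value — set p7 = True.
Case p6 = False:
From the singleton clause (¬p2), p2 = False.
From the singleton clause (¬p1), p1 = False.
From the singleton clause (¬p4), p4 = False.
Now (p4) is unsatisfied and unit — conflict.
So p6 must be the other value — set p6 = True.
From the singleton clause (¬p3), p3 = False.
From the singleton clause (¬p4), p4 = False.
Now (p4) is unsatisfied and unit — conflict.
Either choice for p6 ends in contradiction.
Either choice for p7 ends in contradiction.
No assignment satisfies every clause.

No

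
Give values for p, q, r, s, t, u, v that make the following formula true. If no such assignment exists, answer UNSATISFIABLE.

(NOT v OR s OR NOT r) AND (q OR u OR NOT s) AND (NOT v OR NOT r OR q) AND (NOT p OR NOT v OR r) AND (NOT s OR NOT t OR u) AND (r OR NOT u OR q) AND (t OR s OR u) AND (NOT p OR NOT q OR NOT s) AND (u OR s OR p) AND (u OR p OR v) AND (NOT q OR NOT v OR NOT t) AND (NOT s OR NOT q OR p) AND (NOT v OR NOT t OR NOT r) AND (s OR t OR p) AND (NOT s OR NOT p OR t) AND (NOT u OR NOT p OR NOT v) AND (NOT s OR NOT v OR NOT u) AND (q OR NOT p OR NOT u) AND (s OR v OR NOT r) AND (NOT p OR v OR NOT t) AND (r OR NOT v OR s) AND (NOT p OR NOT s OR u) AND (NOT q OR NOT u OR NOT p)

p ↦ false; q ↦ true; r ↦ false; s ↦ false; t ↦ true; u ↦ true; v ↦ false

Branch on v: set v = false.
Branch on u: set u = true.
Branch on r: set r = false.
From the singleton clause (q), q = true.
From the singleton clause (NOT p), p = false.
From the singleton clause (NOT s), s = false.
From the singleton clause (t), t = true.
Every clause now holds.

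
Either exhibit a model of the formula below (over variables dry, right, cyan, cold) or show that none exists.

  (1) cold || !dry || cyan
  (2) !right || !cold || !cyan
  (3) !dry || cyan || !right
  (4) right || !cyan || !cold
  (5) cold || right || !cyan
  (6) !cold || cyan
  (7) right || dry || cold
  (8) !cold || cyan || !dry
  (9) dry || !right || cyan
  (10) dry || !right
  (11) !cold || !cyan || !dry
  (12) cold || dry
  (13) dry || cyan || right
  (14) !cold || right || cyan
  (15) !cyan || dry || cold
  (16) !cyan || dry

dry ↦ true; right ↦ true; cyan ↦ true; cold ↦ false

Suppose cold = false.
The clause (dry) is unit, so dry = true.
The clause (cyan) is unit, so cyan = true.
The clause (right) is unit, so right = true.
Every clause now holds.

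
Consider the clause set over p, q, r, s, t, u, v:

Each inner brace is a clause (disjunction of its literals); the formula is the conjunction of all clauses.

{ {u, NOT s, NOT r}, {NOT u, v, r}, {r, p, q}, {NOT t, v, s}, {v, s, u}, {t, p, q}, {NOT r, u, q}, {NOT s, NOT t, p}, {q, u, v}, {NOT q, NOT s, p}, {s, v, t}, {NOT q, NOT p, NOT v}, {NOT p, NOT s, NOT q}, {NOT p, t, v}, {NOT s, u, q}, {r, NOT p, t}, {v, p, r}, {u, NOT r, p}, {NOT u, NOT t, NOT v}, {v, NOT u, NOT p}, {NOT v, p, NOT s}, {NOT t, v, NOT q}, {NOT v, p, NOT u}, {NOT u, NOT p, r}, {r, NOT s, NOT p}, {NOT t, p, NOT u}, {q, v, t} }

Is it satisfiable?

Branch on u: set u = false.
Branch on s: set s = false.
From the singleton clause (v), v = true.
Branch on r: set r = false.
Branch on p: set p = false.
From the singleton clause (q), q = true.
Every clause is now satisfied; t is unconstrained.
A satisfying assignment: p ↦ false,  q ↦ true,  r ↦ false,  s ↦ false,  t ↦ false,  u ↦ false,  v ↦ true.

Yes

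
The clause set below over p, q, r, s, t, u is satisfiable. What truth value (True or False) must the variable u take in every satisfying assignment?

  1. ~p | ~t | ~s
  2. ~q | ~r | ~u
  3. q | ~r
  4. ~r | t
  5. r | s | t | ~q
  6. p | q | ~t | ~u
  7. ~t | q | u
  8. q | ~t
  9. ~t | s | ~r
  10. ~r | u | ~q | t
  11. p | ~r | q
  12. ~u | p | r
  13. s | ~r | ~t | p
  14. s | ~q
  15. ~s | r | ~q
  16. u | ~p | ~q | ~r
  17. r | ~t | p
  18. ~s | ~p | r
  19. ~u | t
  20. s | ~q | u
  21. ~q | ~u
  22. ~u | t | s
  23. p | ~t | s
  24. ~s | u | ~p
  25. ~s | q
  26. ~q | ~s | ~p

False

Suppose u = 1.
Unit clause (t) forces t = 1.
Unit clause (q) forces q = 1.
But (~q) is also a unit clause — contradiction.
So every satisfying assignment has u = False.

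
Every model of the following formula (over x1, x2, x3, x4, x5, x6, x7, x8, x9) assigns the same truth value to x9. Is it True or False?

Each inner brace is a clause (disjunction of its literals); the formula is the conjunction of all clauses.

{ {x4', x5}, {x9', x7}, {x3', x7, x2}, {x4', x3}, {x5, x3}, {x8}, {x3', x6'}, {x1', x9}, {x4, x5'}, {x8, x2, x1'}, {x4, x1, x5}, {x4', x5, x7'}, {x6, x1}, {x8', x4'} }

Suppose x9 = 0.
The clause (x8) is unit, so x8 = 1.
The clause (x1') is unit, so x1 = 0.
The clause (x6) is unit, so x6 = 1.
The clause (x3') is unit, so x3 = 0.
The clause (x4') is unit, so x4 = 0.
The clause (x5) is unit, so x5 = 1.
That conflicts with the unit clause (x5').
So every satisfying assignment has x9 = True.

True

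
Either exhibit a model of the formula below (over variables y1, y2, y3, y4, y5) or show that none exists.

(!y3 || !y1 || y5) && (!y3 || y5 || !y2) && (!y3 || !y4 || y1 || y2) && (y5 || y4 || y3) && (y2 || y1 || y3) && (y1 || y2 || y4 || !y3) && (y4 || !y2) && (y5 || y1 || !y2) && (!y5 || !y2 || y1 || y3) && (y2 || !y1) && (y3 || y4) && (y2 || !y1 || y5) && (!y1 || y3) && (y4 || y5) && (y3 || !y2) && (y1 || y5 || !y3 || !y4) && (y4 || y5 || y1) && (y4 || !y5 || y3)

Case y4 = true:
Case y2 = true:
The clause (y3) is unit, so y3 = true.
The clause (y5) is unit, so y5 = true.
All clauses hold; y1 can take either value.

y1=true,  y2=true,  y3=true,  y4=true,  y5=true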